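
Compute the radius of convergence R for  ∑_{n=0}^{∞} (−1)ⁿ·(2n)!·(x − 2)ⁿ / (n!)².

By the ratio test, |a_{n+1}/a_n| = (2n+1)·(2n+2)/(n+1)² → 4.
Thus R = 1/(4) = 1/4.

R = 1/4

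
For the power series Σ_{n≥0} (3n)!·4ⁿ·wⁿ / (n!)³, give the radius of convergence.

R = 1/108

By the ratio test, |a_{n+1}/a_n| = (3n+1)·(3n+2)·(3n+3)/(n+1)³ · 4 → 108.
Convergence for |w| · 108 < 1, i.e. |w| < 1/108. So R = 1/108.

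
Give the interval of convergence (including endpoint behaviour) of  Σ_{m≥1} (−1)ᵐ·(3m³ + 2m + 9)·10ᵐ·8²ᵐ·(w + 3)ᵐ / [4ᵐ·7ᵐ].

(-487/160, -473/160)

The ratio of consecutive coefficients is [(3(m+1)³ + 2(m+1) + 9)/(3m³ + 2m + 9)] · 10·64/(4·7) → 160/7.
Thus R = 1/(160/7) = 7/160.
When w = -473/160, the terms do not tend to 0, so the series diverges.
At w = -487/160: the m-th term does not approach 0; divergence by the term test.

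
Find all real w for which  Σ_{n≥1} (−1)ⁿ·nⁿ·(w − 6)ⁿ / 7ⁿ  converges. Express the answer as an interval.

Applying the root test, |a_n|^(1/n) = n/7 → ∞.
The root grows without bound, so R = 0 (convergence only at w = 6).

{6}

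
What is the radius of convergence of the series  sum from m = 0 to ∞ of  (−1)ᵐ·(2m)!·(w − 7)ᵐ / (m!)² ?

R = 1/4

Ratio test: |a_{m+1}/a_m| = (2m+1)·(2m+2)/(m+1)² → 4 as m → ∞.
The series converges when 4 · |w − 7| < 1, giving R = 1/4.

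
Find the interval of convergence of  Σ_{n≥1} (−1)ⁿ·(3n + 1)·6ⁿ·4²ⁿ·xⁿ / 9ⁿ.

Ratio test: |a_{n+1}/a_n| = [(3(n+1) + 1)/(3n + 1)] · 6·16/9 → 32/3 as n → ∞.
Thus R = 1/(32/3) = 3/32.
When x = 3/32, the n-th term does not approach 0; divergence by the term test.
When x = -3/32, the n-th term does not approach 0; divergence by the term test.

(-3/32, 3/32)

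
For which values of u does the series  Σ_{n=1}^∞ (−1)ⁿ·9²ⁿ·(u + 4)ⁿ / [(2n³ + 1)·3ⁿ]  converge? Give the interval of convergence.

Apply the ratio test: |a_{n+1}| / |a_n| = [(2n³ + 1)/(2(n+1)³ + 1)] · 81/3, which tends to 27 as n → ∞.
Convergence for |u + 4| · 27 < 1, i.e. |u + 4| < 1/27. So R = 1/27.
When u = -107/27, the series is dominated by a constant times Σ 1/n³, which converges (p = 3 > 1).
When u = -109/27, absolute convergence follows by limit comparison with Σ 1/n³.

[-109/27, -107/27]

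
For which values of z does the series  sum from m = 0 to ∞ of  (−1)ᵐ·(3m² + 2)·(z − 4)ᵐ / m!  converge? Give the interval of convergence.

By the ratio test, |a_{m+1}/a_m| = (3(m+1)² + 2)/(3m² + 2) · 1/(m+1) → 0.
The limit is 0, so the series converges for all z; R = ∞.

(−∞, ∞)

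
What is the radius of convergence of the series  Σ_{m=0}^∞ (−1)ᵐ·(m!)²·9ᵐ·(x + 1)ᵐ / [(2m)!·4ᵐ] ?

R = 16/9

By the ratio test, |a_{m+1}/a_m| = (m+1)²/[(2m+1)·(2m+2)] · 9/4 → 9/16.
Hence the series converges for |x + 1| < 1/(9/16) = 16/9, so the radius of convergence is 16/9.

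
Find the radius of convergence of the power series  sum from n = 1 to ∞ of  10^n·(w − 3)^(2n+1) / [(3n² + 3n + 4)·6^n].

The ratio of consecutive coefficients is [(3n² + 3n + 4)/(3(n+1)² + 3(n+1) + 4)] · 10/6 → 5/3.
Writing y = (w − 3)², the series in y has radius 3/5, so |w − 3| < √(3/5) and R = √15/5.

R = √15/5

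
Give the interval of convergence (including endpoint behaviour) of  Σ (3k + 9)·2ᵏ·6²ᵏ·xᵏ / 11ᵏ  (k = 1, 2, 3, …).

Apply the ratio test: |a_{k+1}| / |a_k| = [(3(k+1) + 9)/(3k + 9)] · 2·36/11, which tends to 72/11 as k → ∞.
Thus R = 1/(72/11) = 11/72.
When x = 11/72, the terms have absolute value of order k, which does not tend to 0, so the series diverges by the divergence test.
Check x = -11/72: the terms do not tend to 0, so the series diverges.

(-11/72, 11/72)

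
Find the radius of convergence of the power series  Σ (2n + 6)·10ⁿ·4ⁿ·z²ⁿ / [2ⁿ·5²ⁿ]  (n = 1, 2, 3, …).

Apply the ratio test: |a_{n+1}| / |a_n| = [(2(n+1) + 6)/(2n + 6)] · 10·4/(2·25), which tends to 4/5 as n → ∞.
Successive powers of z differ by 2, so the series converges when |z|² · 4/5 < 1, i.e. |z| < √(5/4). So R = √5/2.

R = √5/2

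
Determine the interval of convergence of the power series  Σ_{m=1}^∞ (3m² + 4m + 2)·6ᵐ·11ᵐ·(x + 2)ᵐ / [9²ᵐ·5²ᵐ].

(-719/22, 631/22)

Ratio test: |a_{m+1}/a_m| = [(3(m+1)² + 4(m+1) + 2)/(3m² + 4m + 2)] · 6·11/(81·25) → 22/675 as m → ∞.
Hence the series converges for |x + 2| < 1/(22/675) = 675/22, so the radius of convergence is 675/22.
At x = 631/22: the terms do not tend to 0, so the series diverges.
At x = -719/22: the terms do not tend to 0, so the series diverges.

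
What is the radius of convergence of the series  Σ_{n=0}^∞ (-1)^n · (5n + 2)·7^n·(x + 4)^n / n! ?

Ratio test: |a_{n+1}/a_n| = (5(n+1) + 2)/(5n + 2) · 7 · 1/(n+1) → 0 as n → ∞.
The ratio tends to 0 regardless of x, hence R = ∞.

R = ∞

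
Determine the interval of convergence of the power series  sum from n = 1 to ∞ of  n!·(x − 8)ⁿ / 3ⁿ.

{8}

By the ratio test, |a_{n+1}/a_n| = (n+1) · 1/3 → ∞.
The ratio grows without bound, so the series diverges whenever (x − 8) ≠ 0; it converges only at x = 8. R = 0.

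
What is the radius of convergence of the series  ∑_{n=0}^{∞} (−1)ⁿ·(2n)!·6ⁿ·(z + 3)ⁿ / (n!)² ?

By the ratio test, |a_{n+1}/a_n| = (2n+1)·(2n+2)/(n+1)² · 6 → 24.
Hence the series converges for |z + 3| < 1/(24) = 1/24, so the radius of convergence is 1/24.

R = 1/24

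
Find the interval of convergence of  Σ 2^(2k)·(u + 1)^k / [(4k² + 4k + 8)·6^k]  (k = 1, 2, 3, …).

By the ratio test, |a_{k+1}/a_k| = [(4k² + 4k + 8)/(4(k+1)² + 4(k+1) + 8)] · 4/6 → 2/3.
Thus R = 1/(2/3) = 3/2.
At u = 1/2: the terms are on the order of 1/k², so the series converges absolutely by comparison with the p-series (p = 2 > 1).
At u = -5/2: the series is dominated by a constant times Σ 1/k², which converges (p = 2 > 1).

[-5/2, 1/2]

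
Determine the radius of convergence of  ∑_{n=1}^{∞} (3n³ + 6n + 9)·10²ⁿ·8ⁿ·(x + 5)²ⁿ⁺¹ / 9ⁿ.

R = 3√2/40

Apply the ratio test: |a_{n+1}| / |a_n| = [(3(n+1)³ + 6(n+1) + 9)/(3n³ + 6n + 9)] · 100·8/9, which tends to 800/9 as n → ∞.
Writing y = (x + 5)², the series in y has radius 9/800, so |x + 5| < √(9/800) and R = 3√2/40.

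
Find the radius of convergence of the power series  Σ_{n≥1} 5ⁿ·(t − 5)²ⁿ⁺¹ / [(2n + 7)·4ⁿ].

R = 2√5/5

Apply the ratio test: |a_{n+1}| / |a_n| = [(2n + 7)/(2(n+1) + 7)] · 5/4, which tends to 5/4 as n → ∞.
Since the exponent of (t − 5) increases by 2 each term, convergence requires |t − 5|² < 4/5, hence R = 2√5/5.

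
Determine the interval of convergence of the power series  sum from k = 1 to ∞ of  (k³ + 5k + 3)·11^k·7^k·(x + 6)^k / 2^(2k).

(-466/77, -458/77)

The ratio of consecutive coefficients is [((k+1)³ + 5(k+1) + 3)/(k³ + 5k + 3)] · 11·7/4 → 77/4.
The series converges when 77/4 · |x + 6| < 1, giving R = 4/77.
Check x = -458/77: the terms have absolute value of order k³, which does not tend to 0, so the series diverges by the divergence test.
Endpoint x = -466/77: the terms have absolute value of order k³, which does not tend to 0, so the series diverges by the divergence test.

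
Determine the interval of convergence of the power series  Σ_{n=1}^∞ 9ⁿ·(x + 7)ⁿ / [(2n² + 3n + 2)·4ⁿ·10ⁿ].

By the ratio test, |a_{n+1}/a_n| = [(2n² + 3n + 2)/(2(n+1)² + 3(n+1) + 2)] · 9/(4·10) → 9/40.
The series converges when 9/40 · |x + 7| < 1, giving R = 40/9.
When x = -23/9, absolute convergence follows by limit comparison with Σ 1/n².
When x = -103/9, the series is dominated by a constant times Σ 1/n², which converges (p = 2 > 1).

[-103/9, -23/9]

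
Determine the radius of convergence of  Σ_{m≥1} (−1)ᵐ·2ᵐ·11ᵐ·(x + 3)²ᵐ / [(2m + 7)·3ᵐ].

Apply the ratio test: |a_{m+1}| / |a_m| = [(2m + 7)/(2(m+1) + 7)] · 2·11/3, which tends to 22/3 as m → ∞.
Since the exponent of (x + 3) increases by 2 each term, convergence requires |x + 3|² < 3/22, hence R = √66/22.

R = √66/22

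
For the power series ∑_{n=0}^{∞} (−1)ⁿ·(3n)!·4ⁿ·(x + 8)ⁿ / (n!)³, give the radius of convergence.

The ratio of consecutive coefficients is (3n+1)·(3n+2)·(3n+3)/(n+1)³ · 4 → 108.
Thus R = 1/(108) = 1/108.

R = 1/108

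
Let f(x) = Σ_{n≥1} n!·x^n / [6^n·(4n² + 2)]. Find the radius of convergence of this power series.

R = 0

Ratio test: |a_{n+1}/a_n| = (n+1) · 1/6 · (4n² + 2)/(4(n+1)² + 2) → ∞ as n → ∞.
Since the ratio → ∞, the series diverges for every x ≠ 0, and R = 0.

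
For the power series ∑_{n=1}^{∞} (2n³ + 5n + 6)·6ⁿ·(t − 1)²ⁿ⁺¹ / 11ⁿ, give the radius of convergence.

R = √66/6

Apply the ratio test: |a_{n+1}| / |a_n| = [(2(n+1)³ + 5(n+1) + 6)/(2n³ + 5n + 6)] · 6/11, which tends to 6/11 as n → ∞.
Successive powers of (t − 1) differ by 2, so the series converges when |t − 1|² · 6/11 < 1, i.e. |t − 1| < √(11/6). So R = √66/6.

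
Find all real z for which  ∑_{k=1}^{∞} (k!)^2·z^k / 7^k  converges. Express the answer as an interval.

Ratio test: |a_{k+1}/a_k| = (k+1)² · 1/7 → ∞ as k → ∞.
The terms grow without bound for any z ≠ 0, so R = 0 (convergence only at z = 0).

{0}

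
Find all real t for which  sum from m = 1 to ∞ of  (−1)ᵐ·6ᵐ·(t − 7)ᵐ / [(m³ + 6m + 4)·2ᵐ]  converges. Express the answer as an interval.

[20/3, 22/3]

Apply the ratio test: |a_{m+1}| / |a_m| = [(m³ + 6m + 4)/((m+1)³ + 6(m+1) + 4)] · 6/2, which tends to 3 as m → ∞.
The series converges when 3 · |t − 7| < 1, giving R = 1/3.
Check t = 22/3: absolute convergence follows by limit comparison with Σ 1/m³.
At t = 20/3: the terms are on the order of 1/m³, so the series converges absolutely by comparison with the p-series (p = 3 > 1).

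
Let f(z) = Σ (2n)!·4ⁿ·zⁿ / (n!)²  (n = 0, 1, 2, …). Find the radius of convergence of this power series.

The ratio of consecutive coefficients is (2n+1)·(2n+2)/(n+1)² · 4 → 16.
The series converges when 16 · |z| < 1, giving R = 1/16.

R = 1/16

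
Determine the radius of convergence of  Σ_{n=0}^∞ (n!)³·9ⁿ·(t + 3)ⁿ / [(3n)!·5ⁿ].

R = 15

Ratio test: |a_{n+1}/a_n| = (n+1)³/[(3n+1)·(3n+2)·(3n+3)] · 9/5 → 1/15 as n → ∞.
Thus R = 1/(1/15) = 15.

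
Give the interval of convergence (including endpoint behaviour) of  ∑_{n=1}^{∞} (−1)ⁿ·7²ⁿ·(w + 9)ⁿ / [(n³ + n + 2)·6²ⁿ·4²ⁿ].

[-1017/49, 135/49]

By the ratio test, |a_{n+1}/a_n| = [(n³ + n + 2)/((n+1)³ + (n+1) + 2)] · 49/(36·16) → 49/576.
Convergence for |w + 9| · 49/576 < 1, i.e. |w + 9| < 576/49. So R = 576/49.
At w = 135/49: absolute convergence follows by limit comparison with Σ 1/n³.
At w = -1017/49: the series is dominated by a constant times Σ 1/n³, which converges (p = 3 > 1).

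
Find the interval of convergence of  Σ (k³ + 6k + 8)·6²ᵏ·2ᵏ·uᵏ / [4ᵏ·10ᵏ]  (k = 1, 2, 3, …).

(-5/9, 5/9)

Ratio test: |a_{k+1}/a_k| = [((k+1)³ + 6(k+1) + 8)/(k³ + 6k + 8)] · 36·2/(4·10) → 9/5 as k → ∞.
Hence the series converges for |u| < 1/(9/5) = 5/9, so the radius of convergence is 5/9.
At u = 5/9: the terms have absolute value of order k³, which does not tend to 0, so the series diverges by the divergence test.
Endpoint u = -5/9: the terms do not tend to 0, so the series diverges.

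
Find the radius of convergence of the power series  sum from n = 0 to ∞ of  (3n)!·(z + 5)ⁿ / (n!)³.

The ratio of consecutive coefficients is (3n+1)·(3n+2)·(3n+3)/(n+1)³ → 27.
The series converges when 27 · |z + 5| < 1, giving R = 1/27.

R = 1/27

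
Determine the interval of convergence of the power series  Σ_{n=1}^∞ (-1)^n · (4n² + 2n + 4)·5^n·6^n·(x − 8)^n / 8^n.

Apply the ratio test: |a_{n+1}| / |a_n| = [(4(n+1)² + 2(n+1) + 4)/(4n² + 2n + 4)] · 5·6/8, which tends to 15/4 as n → ∞.
Hence the series converges for |x − 8| < 1/(15/4) = 4/15, so the radius of convergence is 4/15.
Check x = 124/15: the terms have absolute value of order n², which does not tend to 0, so the series diverges by the divergence test.
When x = 116/15, the n-th term does not approach 0; divergence by the term test.

(116/15, 124/15)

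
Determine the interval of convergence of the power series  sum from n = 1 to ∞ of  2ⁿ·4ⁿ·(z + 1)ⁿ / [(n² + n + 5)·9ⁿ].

Apply the ratio test: |a_{n+1}| / |a_n| = [(n² + n + 5)/((n+1)² + (n+1) + 5)] · 2·4/9, which tends to 8/9 as n → ∞.
Convergence for |z + 1| · 8/9 < 1, i.e. |z + 1| < 9/8. So R = 9/8.
Check z = 1/8: the terms are on the order of 1/n², so the series converges absolutely by comparison with the p-series (p = 2 > 1).
Endpoint z = -17/8: the terms are on the order of 1/n², so the series converges absolutely by comparison with the p-series (p = 2 > 1).

[-17/8, 1/8]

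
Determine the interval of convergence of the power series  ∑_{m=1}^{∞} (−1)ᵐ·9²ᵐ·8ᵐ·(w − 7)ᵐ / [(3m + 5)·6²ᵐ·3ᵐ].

(41/6, 43/6]

Ratio test: |a_{m+1}/a_m| = [(3m + 5)/(3(m+1) + 5)] · 81·8/(36·3) → 6 as m → ∞.
Hence the series converges for |w − 7| < 1/(6) = 1/6, so the radius of convergence is 1/6.
At w = 43/6: an alternating series whose terms decrease to 0 in absolute value, so it converges by the Leibniz criterion.
When w = 41/6, the terms are asymptotic to a nonzero constant times 1/m, so the series diverges by limit comparison with Σ 1/m.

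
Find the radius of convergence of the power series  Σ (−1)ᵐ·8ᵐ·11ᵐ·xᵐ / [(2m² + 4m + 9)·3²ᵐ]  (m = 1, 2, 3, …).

R = 9/88

Ratio test: |a_{m+1}/a_m| = [(2m² + 4m + 9)/(2(m+1)² + 4(m+1) + 9)] · 8·11/9 → 88/9 as m → ∞.
The series converges when 88/9 · |x| < 1, giving R = 9/88.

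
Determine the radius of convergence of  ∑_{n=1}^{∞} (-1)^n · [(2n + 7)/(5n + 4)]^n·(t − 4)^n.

R = 5/2

Applying the root test, |a_n|^(1/n) = (2n + 7)/(5n + 4) → 2/5.
The series converges when 2/5 · |t − 4| < 1, giving R = 5/2.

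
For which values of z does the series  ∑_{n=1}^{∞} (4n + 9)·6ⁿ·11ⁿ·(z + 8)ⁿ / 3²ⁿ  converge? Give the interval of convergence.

By the ratio test, |a_{n+1}/a_n| = [(4(n+1) + 9)/(4n + 9)] · 6·11/9 → 22/3.
Hence the series converges for |z + 8| < 1/(22/3) = 3/22, so the radius of convergence is 3/22.
When z = -173/22, the terms do not tend to 0, so the series diverges.
At z = -179/22: the n-th term does not approach 0; divergence by the term test.

(-179/22, -173/22)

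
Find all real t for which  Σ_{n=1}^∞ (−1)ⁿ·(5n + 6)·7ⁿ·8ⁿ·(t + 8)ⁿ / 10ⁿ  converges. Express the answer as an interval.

(-229/28, -219/28)

Apply the ratio test: |a_{n+1}| / |a_n| = [(5(n+1) + 6)/(5n + 6)] · 7·8/10, which tends to 28/5 as n → ∞.
Thus R = 1/(28/5) = 5/28.
When t = -219/28, the n-th term does not approach 0; divergence by the term test.
At t = -229/28: the terms do not tend to 0, so the series diverges.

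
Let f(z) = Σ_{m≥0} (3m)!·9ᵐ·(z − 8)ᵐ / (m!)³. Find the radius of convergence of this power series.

By the ratio test, |a_{m+1}/a_m| = (3m+1)·(3m+2)·(3m+3)/(m+1)³ · 9 → 243.
Convergence for |z − 8| · 243 < 1, i.e. |z − 8| < 1/243. So R = 1/243.

R = 1/243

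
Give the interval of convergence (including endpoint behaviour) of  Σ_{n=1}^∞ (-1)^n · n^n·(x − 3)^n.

{3}

Applying the root test, |a_n|^(1/n) = n → ∞.
Since the n-th root of |a_n| is unbounded, the series converges only at x = 3; R = 0.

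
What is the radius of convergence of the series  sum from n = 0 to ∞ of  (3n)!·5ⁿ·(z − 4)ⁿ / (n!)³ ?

R = 1/135

Apply the ratio test: |a_{n+1}| / |a_n| = (3n+1)·(3n+2)·(3n+3)/(n+1)³ · 5, which tends to 135 as n → ∞.
The series converges when 135 · |z − 4| < 1, giving R = 1/135.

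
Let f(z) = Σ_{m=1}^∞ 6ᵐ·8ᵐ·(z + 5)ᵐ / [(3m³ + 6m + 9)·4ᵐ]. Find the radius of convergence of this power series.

Apply the ratio test: |a_{m+1}| / |a_m| = [(3m³ + 6m + 9)/(3(m+1)³ + 6(m+1) + 9)] · 6·8/4, which tends to 12 as m → ∞.
The series converges when 12 · |z + 5| < 1, giving R = 1/12.

R = 1/12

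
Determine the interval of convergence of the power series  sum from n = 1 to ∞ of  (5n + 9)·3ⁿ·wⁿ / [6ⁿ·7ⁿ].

(-14, 14)

The ratio of consecutive coefficients is [(5(n+1) + 9)/(5n + 9)] · 3/(6·7) → 1/14.
Hence the series converges for |w| < 1/(1/14) = 14, so the radius of convergence is 14.
Endpoint w = 14: the terms have absolute value of order n, which does not tend to 0, so the series diverges by the divergence test.
When w = -14, the terms do not tend to 0, so the series diverges.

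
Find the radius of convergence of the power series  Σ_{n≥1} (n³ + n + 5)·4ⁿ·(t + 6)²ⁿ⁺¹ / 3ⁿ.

R = √3/2

Ratio test: |a_{n+1}/a_n| = [((n+1)³ + (n+1) + 5)/(n³ + n + 5)] · 4/3 → 4/3 as n → ∞.
Successive powers of (t + 6) differ by 2, so the series converges when |t + 6|² · 4/3 < 1, i.e. |t + 6| < √(3/4). So R = √3/2.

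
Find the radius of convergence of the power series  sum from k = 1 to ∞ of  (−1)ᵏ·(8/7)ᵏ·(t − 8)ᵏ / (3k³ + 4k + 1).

By the ratio test, |a_{k+1}/a_k| = [(3k³ + 4k + 1)/(3(k+1)³ + 4(k+1) + 1)] · 8/7 → 8/7.
Convergence for |t − 8| · 8/7 < 1, i.e. |t − 8| < 7/8. So R = 7/8.

R = 7/8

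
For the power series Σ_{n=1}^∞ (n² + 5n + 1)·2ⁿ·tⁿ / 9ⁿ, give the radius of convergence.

Apply the ratio test: |a_{n+1}| / |a_n| = [((n+1)² + 5(n+1) + 1)/(n² + 5n + 1)] · 2/9, which tends to 2/9 as n → ∞.
The series converges when 2/9 · |t| < 1, giving R = 9/2.

R = 9/2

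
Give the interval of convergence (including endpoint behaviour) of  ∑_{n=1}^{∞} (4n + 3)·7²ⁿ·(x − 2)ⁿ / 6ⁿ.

Ratio test: |a_{n+1}/a_n| = [(4(n+1) + 3)/(4n + 3)] · 49/6 → 49/6 as n → ∞.
Convergence for |x − 2| · 49/6 < 1, i.e. |x − 2| < 6/49. So R = 6/49.
When x = 104/49, the n-th term does not approach 0; divergence by the term test.
When x = 92/49, the n-th term does not approach 0; divergence by the term test.

(92/49, 104/49)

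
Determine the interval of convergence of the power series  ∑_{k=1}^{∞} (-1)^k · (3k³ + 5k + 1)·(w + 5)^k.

The ratio of consecutive coefficients is (3(k+1)³ + 5(k+1) + 1)/(3k³ + 5k + 1) → 1.
So the series converges when |w + 5| < 1 and diverges when |w + 5| > 1; R = 1.
Endpoint w = -4: the terms have absolute value of order k³, which does not tend to 0, so the series diverges by the divergence test.
At w = -6: the terms do not tend to 0, so the series diverges.

(-6, -4)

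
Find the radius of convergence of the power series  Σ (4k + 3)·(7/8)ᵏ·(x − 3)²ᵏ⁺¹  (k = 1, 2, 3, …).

R = 2√14/7

Apply the ratio test: |a_{k+1}| / |a_k| = [(4(k+1) + 3)/(4k + 3)] · 7/8, which tends to 7/8 as k → ∞.
Since the exponent of (x − 3) increases by 2 each term, convergence requires |x − 3|² < 8/7, hence R = 2√14/7.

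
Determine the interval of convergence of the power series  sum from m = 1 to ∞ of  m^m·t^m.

{0}

Applying the root test, |a_m|^(1/m) = m → ∞.
Since the m-th root of |a_m| is unbounded, the series converges only at t = 0; R = 0.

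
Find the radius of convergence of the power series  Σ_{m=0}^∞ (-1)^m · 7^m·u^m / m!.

The ratio of consecutive coefficients is 7 · 1/(m+1) → 0.
The limit is 0, so the series converges for all u; R = ∞.

R = ∞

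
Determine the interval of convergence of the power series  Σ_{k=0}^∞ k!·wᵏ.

Ratio test: |a_{k+1}/a_k| = (k+1) → ∞ as k → ∞.
The ratio grows without bound, so the series diverges whenever w ≠ 0; it converges only at w = 0. R = 0.

{0}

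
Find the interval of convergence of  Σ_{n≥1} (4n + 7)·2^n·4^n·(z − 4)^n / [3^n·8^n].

Apply the ratio test: |a_{n+1}| / |a_n| = [(4(n+1) + 7)/(4n + 7)] · 2·4/(3·8), which tends to 1/3 as n → ∞.
Thus R = 1/(1/3) = 3.
Check z = 7: the n-th term does not approach 0; divergence by the term test.
Check z = 1: the terms have absolute value of order n, which does not tend to 0, so the series diverges by the divergence test.

(1, 7)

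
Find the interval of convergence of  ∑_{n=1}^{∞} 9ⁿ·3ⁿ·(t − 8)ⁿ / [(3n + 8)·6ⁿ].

By the ratio test, |a_{n+1}/a_n| = [(3n + 8)/(3(n+1) + 8)] · 9·3/6 → 9/2.
The series converges when 9/2 · |t − 8| < 1, giving R = 2/9.
Check t = 74/9: comparison with the harmonic series Σ 1/n shows the series diverges.
At t = 70/9: an alternating series whose terms decrease to 0 in absolute value, so it converges by the Leibniz criterion.

[70/9, 74/9)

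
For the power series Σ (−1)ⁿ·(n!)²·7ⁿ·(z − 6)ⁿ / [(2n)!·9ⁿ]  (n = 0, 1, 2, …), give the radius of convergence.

The ratio of consecutive coefficients is (n+1)²/[(2n+1)·(2n+2)] · 7/9 → 7/36.
The series converges when 7/36 · |z − 6| < 1, giving R = 36/7.

R = 36/7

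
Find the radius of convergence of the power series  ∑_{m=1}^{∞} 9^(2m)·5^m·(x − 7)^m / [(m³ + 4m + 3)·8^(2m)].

R = 64/405

The ratio of consecutive coefficients is [(m³ + 4m + 3)/((m+1)³ + 4(m+1) + 3)] · 81·5/64 → 405/64.
Thus R = 1/(405/64) = 64/405.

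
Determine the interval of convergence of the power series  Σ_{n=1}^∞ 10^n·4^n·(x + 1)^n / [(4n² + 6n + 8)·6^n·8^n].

[-11/5, 1/5]

By the ratio test, |a_{n+1}/a_n| = [(4n² + 6n + 8)/(4(n+1)² + 6(n+1) + 8)] · 10·4/(6·8) → 5/6.
Thus R = 1/(5/6) = 6/5.
When x = 1/5, the series is dominated by a constant times Σ 1/n², which converges (p = 2 > 1).
When x = -11/5, the terms are on the order of 1/n², so the series converges absolutely by comparison with the p-series (p = 2 > 1).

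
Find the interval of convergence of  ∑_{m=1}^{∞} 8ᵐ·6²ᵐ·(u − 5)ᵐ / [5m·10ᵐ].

The ratio of consecutive coefficients is [5m/5(m+1)] · 8·36/10 → 144/5.
The series converges when 144/5 · |u − 5| < 1, giving R = 5/144.
Endpoint u = 725/144: the terms are asymptotic to a nonzero constant times 1/m, so the series diverges by limit comparison with Σ 1/m.
Endpoint u = 715/144: convergence follows from the alternating series test (terms decrease monotonically to 0).

[715/144, 725/144)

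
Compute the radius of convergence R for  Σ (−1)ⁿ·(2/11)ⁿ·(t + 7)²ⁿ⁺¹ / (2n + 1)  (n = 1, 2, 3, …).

Ratio test: |a_{n+1}/a_n| = [(2n + 1)/(2(n+1) + 1)] · 2/11 → 2/11 as n → ∞.
Successive powers of (t + 7) differ by 2, so the series converges when |t + 7|² · 2/11 < 1, i.e. |t + 7| < √(11/2). So R = √22/2.

R = √22/2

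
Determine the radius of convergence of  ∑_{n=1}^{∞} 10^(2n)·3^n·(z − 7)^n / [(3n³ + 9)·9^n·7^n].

By the ratio test, |a_{n+1}/a_n| = [(3n³ + 9)/(3(n+1)³ + 9)] · 100·3/(9·7) → 100/21.
Convergence for |z − 7| · 100/21 < 1, i.e. |z − 7| < 21/100. So R = 21/100.

R = 21/100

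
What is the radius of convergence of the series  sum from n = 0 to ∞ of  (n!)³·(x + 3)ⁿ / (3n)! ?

R = 27

Ratio test: |a_{n+1}/a_n| = (n+1)³/[(3n+1)·(3n+2)·(3n+3)] → 1/27 as n → ∞.
The series converges when 1/27 · |x + 3| < 1, giving R = 27.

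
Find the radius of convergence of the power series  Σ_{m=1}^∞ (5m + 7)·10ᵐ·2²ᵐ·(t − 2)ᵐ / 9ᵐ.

The ratio of consecutive coefficients is [(5(m+1) + 7)/(5m + 7)] · 10·4/9 → 40/9.
Hence the series converges for |t − 2| < 1/(40/9) = 9/40, so the radius of convergence is 9/40.

R = 9/40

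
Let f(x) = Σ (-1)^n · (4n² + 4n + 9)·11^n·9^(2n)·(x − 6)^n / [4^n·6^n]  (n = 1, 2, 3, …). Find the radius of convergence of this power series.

R = 8/297

The ratio of consecutive coefficients is [(4(n+1)² + 4(n+1) + 9)/(4n² + 4n + 9)] · 11·81/(4·6) → 297/8.
The series converges when 297/8 · |x − 6| < 1, giving R = 8/297.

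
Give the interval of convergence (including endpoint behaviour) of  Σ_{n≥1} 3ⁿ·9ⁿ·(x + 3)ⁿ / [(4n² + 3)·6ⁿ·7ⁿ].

[-41/9, -13/9]

By the ratio test, |a_{n+1}/a_n| = [(4n² + 3)/(4(n+1)² + 3)] · 3·9/(6·7) → 9/14.
The series converges when 9/14 · |x + 3| < 1, giving R = 14/9.
At x = -13/9: the series is dominated by a constant times Σ 1/n², which converges (p = 2 > 1).
When x = -41/9, absolute convergence follows by limit comparison with Σ 1/n².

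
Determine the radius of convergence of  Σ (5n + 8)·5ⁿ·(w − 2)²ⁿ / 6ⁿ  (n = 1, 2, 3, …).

R = √30/5

Ratio test: |a_{n+1}/a_n| = [(5(n+1) + 8)/(5n + 8)] · 5/6 → 5/6 as n → ∞.
Since the exponent of (w − 2) increases by 2 each term, convergence requires |w − 2|² < 6/5, hence R = √30/5.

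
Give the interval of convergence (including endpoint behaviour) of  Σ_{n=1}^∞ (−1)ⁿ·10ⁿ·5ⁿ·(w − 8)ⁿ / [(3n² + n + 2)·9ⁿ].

Ratio test: |a_{n+1}/a_n| = [(3n² + n + 2)/(3(n+1)² + (n+1) + 2)] · 10·5/9 → 50/9 as n → ∞.
Hence the series converges for |w − 8| < 1/(50/9) = 9/50, so the radius of convergence is 9/50.
At w = 409/50: absolute convergence follows by limit comparison with Σ 1/n².
At w = 391/50: the series is dominated by a constant times Σ 1/n², which converges (p = 2 > 1).

[391/50, 409/50]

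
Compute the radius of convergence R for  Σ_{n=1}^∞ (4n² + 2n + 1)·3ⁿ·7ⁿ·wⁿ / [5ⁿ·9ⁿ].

Apply the ratio test: |a_{n+1}| / |a_n| = [(4(n+1)² + 2(n+1) + 1)/(4n² + 2n + 1)] · 3·7/(5·9), which tends to 7/15 as n → ∞.
The series converges when 7/15 · |w| < 1, giving R = 15/7.

R = 15/7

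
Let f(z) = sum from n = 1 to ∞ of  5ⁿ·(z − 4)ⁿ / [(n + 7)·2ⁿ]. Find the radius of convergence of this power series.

By the ratio test, |a_{n+1}/a_n| = [(n + 7)/((n+1) + 7)] · 5/2 → 5/2.
Thus R = 1/(5/2) = 2/5.

R = 2/5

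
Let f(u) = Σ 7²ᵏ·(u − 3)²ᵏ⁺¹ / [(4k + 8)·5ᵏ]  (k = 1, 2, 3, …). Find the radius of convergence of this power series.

R = √5/7

By the ratio test, |a_{k+1}/a_k| = [(4k + 8)/(4(k+1) + 8)] · 49/5 → 49/5.
Successive powers of (u − 3) differ by 2, so the series converges when |u − 3|² · 49/5 < 1, i.e. |u − 3| < √(5/49). So R = √5/7.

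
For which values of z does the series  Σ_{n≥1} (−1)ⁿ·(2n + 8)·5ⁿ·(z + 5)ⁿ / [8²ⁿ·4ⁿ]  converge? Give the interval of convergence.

(-281/5, 231/5)

Ratio test: |a_{n+1}/a_n| = [(2(n+1) + 8)/(2n + 8)] · 5/(64·4) → 5/256 as n → ∞.
The series converges when 5/256 · |z + 5| < 1, giving R = 256/5.
Check z = 231/5: the terms have absolute value of order n, which does not tend to 0, so the series diverges by the divergence test.
Endpoint z = -281/5: the n-th term does not approach 0; divergence by the term test.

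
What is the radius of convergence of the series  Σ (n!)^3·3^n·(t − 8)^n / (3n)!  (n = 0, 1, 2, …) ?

R = 9

Apply the ratio test: |a_{n+1}| / |a_n| = (n+1)³/[(3n+1)·(3n+2)·(3n+3)] · 3, which tends to 1/9 as n → ∞.
Convergence for |t − 8| · 1/9 < 1, i.e. |t − 8| < 9. So R = 9.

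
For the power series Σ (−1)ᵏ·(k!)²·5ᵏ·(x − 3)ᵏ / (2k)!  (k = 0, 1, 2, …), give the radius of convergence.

R = 4/5

The ratio of consecutive coefficients is (k+1)²/[(2k+1)·(2k+2)] · 5 → 5/4.
Hence the series converges for |x − 3| < 1/(5/4) = 4/5, so the radius of convergence is 4/5.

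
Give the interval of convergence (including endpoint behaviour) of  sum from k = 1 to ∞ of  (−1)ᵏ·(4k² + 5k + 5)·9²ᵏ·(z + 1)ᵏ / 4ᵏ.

Ratio test: |a_{k+1}/a_k| = [(4(k+1)² + 5(k+1) + 5)/(4k² + 5k + 5)] · 81/4 → 81/4 as k → ∞.
Convergence for |z + 1| · 81/4 < 1, i.e. |z + 1| < 4/81. So R = 4/81.
Check z = -77/81: the terms do not tend to 0, so the series diverges.
Check z = -85/81: the terms have absolute value of order k², which does not tend to 0, so the series diverges by the divergence test.

(-85/81, -77/81)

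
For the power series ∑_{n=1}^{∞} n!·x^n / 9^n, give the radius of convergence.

The ratio of consecutive coefficients is (n+1) · 1/9 → ∞.
The ratio grows without bound, so the series diverges whenever x ≠ 0; it converges only at x = 0. R = 0.

R = 0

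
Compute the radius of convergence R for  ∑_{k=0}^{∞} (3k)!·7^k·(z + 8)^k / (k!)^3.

Apply the ratio test: |a_{k+1}| / |a_k| = (3k+1)·(3k+2)·(3k+3)/(k+1)³ · 7, which tends to 189 as k → ∞.
The series converges when 189 · |z + 8| < 1, giving R = 1/189.

R = 1/189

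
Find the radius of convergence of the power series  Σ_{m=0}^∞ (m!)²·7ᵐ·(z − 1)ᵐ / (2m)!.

R = 4/7

Ratio test: |a_{m+1}/a_m| = (m+1)²/[(2m+1)·(2m+2)] · 7 → 7/4 as m → ∞.
Hence the series converges for |z − 1| < 1/(7/4) = 4/7, so the radius of convergence is 4/7.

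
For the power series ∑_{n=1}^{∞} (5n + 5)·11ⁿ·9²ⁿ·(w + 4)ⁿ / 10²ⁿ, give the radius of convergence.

R = 100/891

Ratio test: |a_{n+1}/a_n| = [(5(n+1) + 5)/(5n + 5)] · 11·81/100 → 891/100 as n → ∞.
Convergence for |w + 4| · 891/100 < 1, i.e. |w + 4| < 100/891. So R = 100/891.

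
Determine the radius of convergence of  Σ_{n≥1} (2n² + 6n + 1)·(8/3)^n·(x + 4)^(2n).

Apply the ratio test: |a_{n+1}| / |a_n| = [(2(n+1)² + 6(n+1) + 1)/(2n² + 6n + 1)] · 8/3, which tends to 8/3 as n → ∞.
Since the exponent of (x + 4) increases by 2 each term, convergence requires |x + 4|² < 3/8, hence R = √6/4.

R = √6/4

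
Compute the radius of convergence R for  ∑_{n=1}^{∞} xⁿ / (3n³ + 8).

By the ratio test, |a_{n+1}/a_n| = (3n³ + 8)/(3(n+1)³ + 8) → 1.
Hence R = 1.

R = 1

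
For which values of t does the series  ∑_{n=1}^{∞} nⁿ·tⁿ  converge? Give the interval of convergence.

Root test: |a_n|^(1/n) = n → ∞.
The root grows without bound, so R = 0 (convergence only at t = 0).

{0}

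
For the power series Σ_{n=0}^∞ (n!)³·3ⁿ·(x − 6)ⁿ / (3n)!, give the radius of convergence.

Ratio test: |a_{n+1}/a_n| = (n+1)³/[(3n+1)·(3n+2)·(3n+3)] · 3 → 1/9 as n → ∞.
Hence the series converges for |x − 6| < 1/(1/9) = 9, so the radius of convergence is 9.

R = 9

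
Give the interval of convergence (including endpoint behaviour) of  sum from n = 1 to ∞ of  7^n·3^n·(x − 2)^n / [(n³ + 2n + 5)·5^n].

Ratio test: |a_{n+1}/a_n| = [(n³ + 2n + 5)/((n+1)³ + 2(n+1) + 5)] · 7·3/5 → 21/5 as n → ∞.
Hence the series converges for |x − 2| < 1/(21/5) = 5/21, so the radius of convergence is 5/21.
When x = 47/21, absolute convergence follows by limit comparison with Σ 1/n³.
At x = 37/21: absolute convergence follows by limit comparison with Σ 1/n³.

[37/21, 47/21]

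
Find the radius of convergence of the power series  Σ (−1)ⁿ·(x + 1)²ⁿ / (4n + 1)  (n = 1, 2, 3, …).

R = 1

Apply the ratio test: |a_{n+1}| / |a_n| = (4n + 1)/(4(n+1) + 1), which tends to 1 as n → ∞.
Since the exponent of (x + 1) increases by 2 each term, convergence requires |x + 1|² < 1, hence R = 1.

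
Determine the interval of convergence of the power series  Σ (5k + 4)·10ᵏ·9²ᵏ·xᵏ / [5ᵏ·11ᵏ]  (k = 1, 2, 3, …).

Ratio test: |a_{k+1}/a_k| = [(5(k+1) + 4)/(5k + 4)] · 10·81/(5·11) → 162/11 as k → ∞.
Thus R = 1/(162/11) = 11/162.
At x = 11/162: the terms have absolute value of order k, which does not tend to 0, so the series diverges by the divergence test.
Check x = -11/162: the k-th term does not approach 0; divergence by the term test.

(-11/162, 11/162)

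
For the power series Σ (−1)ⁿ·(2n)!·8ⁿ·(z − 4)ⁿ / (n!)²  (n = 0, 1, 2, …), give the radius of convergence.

R = 1/32

Ratio test: |a_{n+1}/a_n| = (2n+1)·(2n+2)/(n+1)² · 8 → 32 as n → ∞.
The series converges when 32 · |z − 4| < 1, giving R = 1/32.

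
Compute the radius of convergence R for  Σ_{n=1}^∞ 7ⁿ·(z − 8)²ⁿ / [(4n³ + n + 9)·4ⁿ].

R = 2√7/7

Ratio test: |a_{n+1}/a_n| = [(4n³ + n + 9)/(4(n+1)³ + (n+1) + 9)] · 7/4 → 7/4 as n → ∞.
Successive powers of (z − 8) differ by 2, so the series converges when |z − 8|² · 7/4 < 1, i.e. |z − 8| < √(4/7). So R = 2√7/7.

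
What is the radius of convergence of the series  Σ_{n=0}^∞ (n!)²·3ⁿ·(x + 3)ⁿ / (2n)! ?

By the ratio test, |a_{n+1}/a_n| = (n+1)²/[(2n+1)·(2n+2)] · 3 → 3/4.
Hence the series converges for |x + 3| < 1/(3/4) = 4/3, so the radius of convergence is 4/3.

R = 4/3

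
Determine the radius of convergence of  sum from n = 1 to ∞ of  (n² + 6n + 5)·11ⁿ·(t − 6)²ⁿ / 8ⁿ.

R = 2√22/11

Ratio test: |a_{n+1}/a_n| = [((n+1)² + 6(n+1) + 5)/(n² + 6n + 5)] · 11/8 → 11/8 as n → ∞.
Writing y = (t − 6)², the series in y has radius 8/11, so |t − 6| < √(8/11) and R = 2√22/11.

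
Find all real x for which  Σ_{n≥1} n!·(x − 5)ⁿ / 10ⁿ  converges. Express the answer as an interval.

{5}

Apply the ratio test: |a_{n+1}| / |a_n| = (n+1) · 1/10, which tends to ∞ as n → ∞.
Since the ratio → ∞, the series diverges for every x ≠ 5, and R = 0.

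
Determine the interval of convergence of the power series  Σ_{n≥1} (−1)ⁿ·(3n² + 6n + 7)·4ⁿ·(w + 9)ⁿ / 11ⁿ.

(-47/4, -25/4)

Ratio test: |a_{n+1}/a_n| = [(3(n+1)² + 6(n+1) + 7)/(3n² + 6n + 7)] · 4/11 → 4/11 as n → ∞.
Thus R = 1/(4/11) = 11/4.
At w = -25/4: the n-th term does not approach 0; divergence by the term test.
Endpoint w = -47/4: the terms do not tend to 0, so the series diverges.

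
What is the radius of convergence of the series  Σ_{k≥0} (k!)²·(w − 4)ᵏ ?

The ratio of consecutive coefficients is (k+1)² → ∞.
The ratio grows without bound, so the series diverges whenever (w − 4) ≠ 0; it converges only at w = 4. R = 0.

R = 0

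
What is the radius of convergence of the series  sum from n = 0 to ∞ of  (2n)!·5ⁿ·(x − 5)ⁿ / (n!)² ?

R = 1/20

The ratio of consecutive coefficients is (2n+1)·(2n+2)/(n+1)² · 5 → 20.
Convergence for |x − 5| · 20 < 1, i.e. |x − 5| < 1/20. So R = 1/20.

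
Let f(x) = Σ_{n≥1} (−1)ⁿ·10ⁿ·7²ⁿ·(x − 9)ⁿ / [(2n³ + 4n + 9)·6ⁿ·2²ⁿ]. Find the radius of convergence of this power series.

R = 12/245

By the ratio test, |a_{n+1}/a_n| = [(2n³ + 4n + 9)/(2(n+1)³ + 4(n+1) + 9)] · 10·49/(6·4) → 245/12.
Thus R = 1/(245/12) = 12/245.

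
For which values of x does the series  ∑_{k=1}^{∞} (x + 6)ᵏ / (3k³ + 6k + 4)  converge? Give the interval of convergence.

[-7, -5]

Apply the ratio test: |a_{k+1}| / |a_k| = (3k³ + 6k + 4)/(3(k+1)³ + 6(k+1) + 4), which tends to 1 as k → ∞.
Hence R = 1.
Check x = -5: the series is dominated by a constant times Σ 1/k³, which converges (p = 3 > 1).
When x = -7, absolute convergence follows by limit comparison with Σ 1/k³.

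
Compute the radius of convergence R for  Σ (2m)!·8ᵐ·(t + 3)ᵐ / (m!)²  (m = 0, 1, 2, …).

Apply the ratio test: |a_{m+1}| / |a_m| = (2m+1)·(2m+2)/(m+1)² · 8, which tends to 32 as m → ∞.
Convergence for |t + 3| · 32 < 1, i.e. |t + 3| < 1/32. So R = 1/32.

R = 1/32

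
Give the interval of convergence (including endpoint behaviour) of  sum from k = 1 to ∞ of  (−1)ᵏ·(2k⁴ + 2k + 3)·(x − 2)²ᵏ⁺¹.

By the ratio test, |a_{k+1}/a_k| = (2(k+1)⁴ + 2(k+1) + 3)/(2k⁴ + 2k + 3) → 1.
Successive powers of (x − 2) differ by 2, so the series converges when |x − 2|² · 1 < 1, i.e. |x − 2| < √(1) = 1. So R = 1.
At x = 3: the terms do not tend to 0, so the series diverges.
When x = 1, the terms have absolute value of order k⁴, which does not tend to 0, so the series diverges by the divergence test.

(1, 3)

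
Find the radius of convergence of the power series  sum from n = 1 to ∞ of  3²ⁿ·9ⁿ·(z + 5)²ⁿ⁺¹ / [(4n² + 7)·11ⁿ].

The ratio of consecutive coefficients is [(4n² + 7)/(4(n+1)² + 7)] · 9·9/11 → 81/11.
Writing y = (z + 5)², the series in y has radius 11/81, so |z + 5| < √(11/81) and R = √11/9.

R = √11/9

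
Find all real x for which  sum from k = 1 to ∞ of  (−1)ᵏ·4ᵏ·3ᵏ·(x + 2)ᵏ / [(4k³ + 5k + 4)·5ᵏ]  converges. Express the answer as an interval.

By the ratio test, |a_{k+1}/a_k| = [(4k³ + 5k + 4)/(4(k+1)³ + 5(k+1) + 4)] · 4·3/5 → 12/5.
Thus R = 1/(12/5) = 5/12.
When x = -19/12, the terms are on the order of 1/k³, so the series converges absolutely by comparison with the p-series (p = 3 > 1).
Endpoint x = -29/12: absolute convergence follows by limit comparison with Σ 1/k³.

[-29/12, -19/12]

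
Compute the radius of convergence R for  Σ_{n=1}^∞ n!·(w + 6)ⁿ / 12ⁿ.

By the ratio test, |a_{n+1}/a_n| = (n+1) · 1/12 → ∞.
The ratio grows without bound, so the series diverges whenever (w + 6) ≠ 0; it converges only at w = -6. R = 0.

R = 0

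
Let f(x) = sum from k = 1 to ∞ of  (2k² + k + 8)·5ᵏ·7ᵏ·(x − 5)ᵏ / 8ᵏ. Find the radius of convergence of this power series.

R = 8/35

Ratio test: |a_{k+1}/a_k| = [(2(k+1)² + (k+1) + 8)/(2k² + k + 8)] · 5·7/8 → 35/8 as k → ∞.
Thus R = 1/(35/8) = 8/35.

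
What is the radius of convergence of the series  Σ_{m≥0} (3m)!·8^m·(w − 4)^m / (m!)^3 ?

Ratio test: |a_{m+1}/a_m| = (3m+1)·(3m+2)·(3m+3)/(m+1)³ · 8 → 216 as m → ∞.
Thus R = 1/(216) = 1/216.

R = 1/216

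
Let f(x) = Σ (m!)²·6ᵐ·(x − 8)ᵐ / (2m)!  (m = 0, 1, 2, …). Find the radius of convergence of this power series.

R = 2/3

Ratio test: |a_{m+1}/a_m| = (m+1)²/[(2m+1)·(2m+2)] · 6 → 3/2 as m → ∞.
Hence the series converges for |x − 8| < 1/(3/2) = 2/3, so the radius of convergence is 2/3.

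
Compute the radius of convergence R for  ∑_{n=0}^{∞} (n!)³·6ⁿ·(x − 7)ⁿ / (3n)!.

R = 9/2

Ratio test: |a_{n+1}/a_n| = (n+1)³/[(3n+1)·(3n+2)·(3n+3)] · 6 → 2/9 as n → ∞.
Convergence for |x − 7| · 2/9 < 1, i.e. |x − 7| < 9/2. So R = 9/2.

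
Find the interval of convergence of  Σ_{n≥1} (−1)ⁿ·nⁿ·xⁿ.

By the Cauchy root test, |a_n|^(1/n) = n → ∞.
The root grows without bound, so R = 0 (convergence only at x = 0).

{0}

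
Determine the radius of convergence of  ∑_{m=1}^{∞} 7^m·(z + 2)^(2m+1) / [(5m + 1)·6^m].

R = √42/7

Apply the ratio test: |a_{m+1}| / |a_m| = [(5m + 1)/(5(m+1) + 1)] · 7/6, which tends to 7/6 as m → ∞.
Successive powers of (z + 2) differ by 2, so the series converges when |z + 2|² · 7/6 < 1, i.e. |z + 2| < √(6/7). So R = √42/7.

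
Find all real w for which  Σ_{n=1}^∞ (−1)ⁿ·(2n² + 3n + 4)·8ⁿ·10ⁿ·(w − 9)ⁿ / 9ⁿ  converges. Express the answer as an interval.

(711/80, 729/80)

The ratio of consecutive coefficients is [(2(n+1)² + 3(n+1) + 4)/(2n² + 3n + 4)] · 8·10/9 → 80/9.
Hence the series converges for |w − 9| < 1/(80/9) = 9/80, so the radius of convergence is 9/80.
When w = 729/80, the n-th term does not approach 0; divergence by the term test.
When w = 711/80, the n-th term does not approach 0; divergence by the term test.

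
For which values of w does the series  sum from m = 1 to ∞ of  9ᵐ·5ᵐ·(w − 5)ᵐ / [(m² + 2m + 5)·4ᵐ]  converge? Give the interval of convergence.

The ratio of consecutive coefficients is [(m² + 2m + 5)/((m+1)² + 2(m+1) + 5)] · 9·5/4 → 45/4.
Hence the series converges for |w − 5| < 1/(45/4) = 4/45, so the radius of convergence is 4/45.
Check w = 229/45: the terms are on the order of 1/m², so the series converges absolutely by comparison with the p-series (p = 2 > 1).
Endpoint w = 221/45: the terms are on the order of 1/m², so the series converges absolutely by comparison with the p-series (p = 2 > 1).

[221/45, 229/45]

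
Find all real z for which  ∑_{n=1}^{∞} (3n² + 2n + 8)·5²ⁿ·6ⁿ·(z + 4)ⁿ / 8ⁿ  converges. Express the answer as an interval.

(-304/75, -296/75)

The ratio of consecutive coefficients is [(3(n+1)² + 2(n+1) + 8)/(3n² + 2n + 8)] · 25·6/8 → 75/4.
Convergence for |z + 4| · 75/4 < 1, i.e. |z + 4| < 4/75. So R = 4/75.
Check z = -296/75: the n-th term does not approach 0; divergence by the term test.
Check z = -304/75: the n-th term does not approach 0; divergence by the term test.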